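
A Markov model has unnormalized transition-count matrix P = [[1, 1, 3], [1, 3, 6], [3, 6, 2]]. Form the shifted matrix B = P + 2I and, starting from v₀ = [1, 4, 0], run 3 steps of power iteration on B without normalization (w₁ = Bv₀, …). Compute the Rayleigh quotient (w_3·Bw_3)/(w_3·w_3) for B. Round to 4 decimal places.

B = P + 2I has rows (3, 1, 3); (1, 5, 6); (3, 6, 4)
w1 = Bv₀ = (3·1 + 1·4 + 3·0; 1·1 + 5·4 + 6·0; 3·1 + 6·4 + 4·0) = (7, 21, 27)
w2 = Bw1 = (3·7 + 1·21 + 3·27; 1·7 + 5·21 + 6·27; 3·7 + 6·21 + 4·27) = (123, 274, 255)
w3 = Bw2 = (1408, 3023, 3033)
Bw3 = (16346, 34721, 34494)
w3·Bw3 = 232597053; w3·w3 = 20320082; μ ≈ 232597053/20320082 = 11.4467

μ ≈ 11.4467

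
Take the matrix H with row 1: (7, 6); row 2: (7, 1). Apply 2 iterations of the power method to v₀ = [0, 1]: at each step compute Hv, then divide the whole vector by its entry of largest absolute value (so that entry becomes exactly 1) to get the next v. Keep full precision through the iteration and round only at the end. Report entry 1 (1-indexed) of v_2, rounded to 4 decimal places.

Hv0 = (6.00000, 1.00000); divide by 6.00000 → v1 = (1.00000, 0.16667)
Hv1 = (8.00000, 7.16667); divide by 8.00000 → v2 = (1.00000, 0.89583)
Requested entry of v2: 48/48 = 1.0000

1.0000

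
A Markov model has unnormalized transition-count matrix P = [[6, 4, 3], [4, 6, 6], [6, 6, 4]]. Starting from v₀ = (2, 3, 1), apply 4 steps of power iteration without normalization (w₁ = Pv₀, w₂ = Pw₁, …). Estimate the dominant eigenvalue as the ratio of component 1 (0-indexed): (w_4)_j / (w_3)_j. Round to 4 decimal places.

w1 = Pv₀ = (6·2 + 4·3 + 3·1; 4·2 + 6·3 + 6·1; 6·2 + 6·3 + 4·1) = (27, 32, 34)
w2 = Pw1 = (6·27 + 4·32 + 3·34; 4·27 + 6·32 + 6·34; 6·27 + 6·32 + 4·34) = (392, 504, 490)
w3 = Pw2 = (5838, 7532, 7336)
w4 = Pw3 = (87164, 112560, 109564)
Ratio at component: 112560 / 7532 = 14.9442

14.9442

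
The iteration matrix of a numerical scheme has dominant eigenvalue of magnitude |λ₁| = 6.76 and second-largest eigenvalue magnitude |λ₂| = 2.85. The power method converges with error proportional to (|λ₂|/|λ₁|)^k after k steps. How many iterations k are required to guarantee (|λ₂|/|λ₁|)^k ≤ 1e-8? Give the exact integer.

|λ₂/λ₁| = 2.85/6.76 = 0.42160
Need k ≥ ln(1e-8) / ln(0.42160) = -18.4207 / -0.8637 ≈ 21.328
Smallest integer k satisfying the bound: 22

22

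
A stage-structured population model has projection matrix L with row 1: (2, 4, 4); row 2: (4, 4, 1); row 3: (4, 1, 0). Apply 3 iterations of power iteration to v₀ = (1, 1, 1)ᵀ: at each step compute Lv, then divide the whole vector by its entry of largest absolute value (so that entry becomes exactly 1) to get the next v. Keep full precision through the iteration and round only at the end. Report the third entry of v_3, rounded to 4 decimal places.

0.5687

Lv0 = (10.00000, 9.00000, 5.00000); divide by 10.00000 → v1 = (1.00000, 0.90000, 0.50000)
Lv1 = (7.60000, 8.10000, 4.90000); divide by 8.10000 → v2 = (0.93827, 1.00000, 0.60494)
Lv2 = (8.29630, 8.35802, 4.75309); divide by 8.35802 → v3 = (0.99261, 1.00000, 0.56869)
Requested entry of v3: 385/677 = 0.5687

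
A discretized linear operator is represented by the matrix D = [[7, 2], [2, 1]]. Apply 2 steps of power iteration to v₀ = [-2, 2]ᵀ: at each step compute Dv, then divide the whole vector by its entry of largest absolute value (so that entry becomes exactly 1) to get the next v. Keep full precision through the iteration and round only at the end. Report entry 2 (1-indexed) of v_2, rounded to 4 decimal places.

Dv0 = (-10.00000, -2.00000); divide by -10.00000 → v1 = (1.00000, 0.20000)
Dv1 = (7.40000, 2.20000); divide by 7.40000 → v2 = (1.00000, 0.29730)
Requested entry of v2: -22/-74 = 0.2973

0.2973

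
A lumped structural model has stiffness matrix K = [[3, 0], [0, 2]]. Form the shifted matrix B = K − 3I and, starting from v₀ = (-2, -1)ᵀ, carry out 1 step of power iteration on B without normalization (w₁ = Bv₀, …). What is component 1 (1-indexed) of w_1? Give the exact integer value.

B = K − 3I has rows (0, 0); (0, -1)
w1 = Bv₀ = (0·(-2) + 0·(-1); 0·(-2) + (-1)·(-1)) = (0, 1)
Requested component of w1: 0

0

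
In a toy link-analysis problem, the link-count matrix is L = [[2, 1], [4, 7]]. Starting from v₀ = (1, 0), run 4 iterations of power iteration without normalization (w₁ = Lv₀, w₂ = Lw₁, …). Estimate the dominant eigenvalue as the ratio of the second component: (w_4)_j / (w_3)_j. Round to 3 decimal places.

λ ≈ 7.732

w1 = Lv₀ = (2, 4)
w2 = Lw1 = (8, 36)
w3 = Lw2 = (52, 284)
w4 = Lw3 = (388, 2196)
Ratio at component: 2196 / 284 = 7.732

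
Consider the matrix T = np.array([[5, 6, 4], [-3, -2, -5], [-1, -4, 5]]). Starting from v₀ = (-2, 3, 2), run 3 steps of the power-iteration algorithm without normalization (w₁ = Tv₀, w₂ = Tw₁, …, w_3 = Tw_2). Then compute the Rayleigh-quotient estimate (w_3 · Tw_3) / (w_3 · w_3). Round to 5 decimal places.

7.23147

w1 = Tv₀ = (5·(-2) + 6·3 + 4·2; (-3)·(-2) + (-2)·3 + (-5)·2; (-1)·(-2) + (-4)·3 + 5·2) = (16, -10, 0)
w2 = Tw1 = (5·16 + 6·(-10) + 4·0; (-3)·16 + (-2)·(-10) + (-5)·0; (-1)·16 + (-4)·(-10) + 5·0) = (20, -28, 24)
w3 = Tw2 = (28, -124, 212)
Tw3 = (244, -896, 1528)
w3·Tw3 = 28·244 + (-124)·(-896) + 212·1528 = 441872; w3·w3 = 28·28 + (-124)·(-124) + 212·212 = 61104
λ ≈ 441872/61104 = 7.23147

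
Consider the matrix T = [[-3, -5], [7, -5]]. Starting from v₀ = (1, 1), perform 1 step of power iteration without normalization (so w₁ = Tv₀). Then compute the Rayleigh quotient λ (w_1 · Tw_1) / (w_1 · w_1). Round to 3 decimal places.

w1 = Tv₀ = ((-3)·1 + (-5)·1; 7·1 + (-5)·1) = (-8, 2)
Tw1 = (14, -66)
w1·Tw1 = (-8)·14 + 2·(-66) = -244; w1·w1 = (-8)·(-8) + 2·2 = 68
λ ≈ -244/68 = -3.588

-3.588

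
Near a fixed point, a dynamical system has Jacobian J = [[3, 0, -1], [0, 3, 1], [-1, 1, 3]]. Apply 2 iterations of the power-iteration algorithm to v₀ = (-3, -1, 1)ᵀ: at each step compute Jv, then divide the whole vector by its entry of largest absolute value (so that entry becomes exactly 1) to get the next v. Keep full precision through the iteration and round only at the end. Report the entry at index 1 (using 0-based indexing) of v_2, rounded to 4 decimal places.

Jv0 = (-10.00000, -2.00000, 5.00000); divide by -10.00000 → v1 = (1.00000, 0.20000, -0.50000)
Jv1 = (3.50000, 0.10000, -2.30000); divide by 3.50000 → v2 = (1.00000, 0.02857, -0.65714)
Requested entry of v2: -1/-35 = 0.0286

0.0286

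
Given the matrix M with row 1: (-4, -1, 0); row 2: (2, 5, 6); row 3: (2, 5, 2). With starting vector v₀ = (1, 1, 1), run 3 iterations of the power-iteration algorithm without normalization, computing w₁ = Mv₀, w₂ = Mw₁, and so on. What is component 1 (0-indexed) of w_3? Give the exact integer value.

w1 = Mv₀ = ((-4)·1 + (-1)·1 + 0·1; 2·1 + 5·1 + 6·1; 2·1 + 5·1 + 2·1) = (-5, 13, 9)
w2 = Mw1 = ((-4)·(-5) + (-1)·13 + 0·9; 2·(-5) + 5·13 + 6·9; 2·(-5) + 5·13 + 2·9) = (7, 109, 73)
w3 = Mw2 = (-137, 997, 705)
The requested component of w3 is 997.

997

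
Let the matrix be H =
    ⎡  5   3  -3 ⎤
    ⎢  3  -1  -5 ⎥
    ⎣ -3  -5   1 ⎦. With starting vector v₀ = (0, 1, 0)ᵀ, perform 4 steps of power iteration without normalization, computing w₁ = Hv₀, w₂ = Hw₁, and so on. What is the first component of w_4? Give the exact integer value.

w1 = Hv₀ = (5·0 + 3·1 + (-3)·0; 3·0 + (-1)·1 + (-5)·0; (-3)·0 + (-5)·1 + 1·0) = (3, -1, -5)
w2 = Hw1 = (5·3 + 3·(-1) + (-3)·(-5); 3·3 + (-1)·(-1) + (-5)·(-5); (-3)·3 + (-5)·(-1) + 1·(-5)) = (27, 35, -9)
w3 = Hw2 = (267, 91, -265)
w4 = Hw3 = (2403, 2035, -1521)
The requested component of w4 is 2403.

2403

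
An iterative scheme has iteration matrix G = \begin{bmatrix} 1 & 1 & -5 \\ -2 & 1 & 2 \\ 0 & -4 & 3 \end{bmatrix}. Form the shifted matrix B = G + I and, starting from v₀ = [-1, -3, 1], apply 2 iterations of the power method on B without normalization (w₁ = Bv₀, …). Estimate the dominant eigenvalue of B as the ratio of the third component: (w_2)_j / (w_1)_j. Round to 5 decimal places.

B = G + I has rows (2, 1, -5); (-2, 2, 2); (0, -4, 4)
w1 = Bv₀ = (2·(-1) + 1·(-3) + (-5)·1; (-2)·(-1) + 2·(-3) + 2·1; 0·(-1) + (-4)·(-3) + 4·1) = (-10, -2, 16)
w2 = Bw1 = (2·(-10) + 1·(-2) + (-5)·16; (-2)·(-10) + 2·(-2) + 2·16; 0·(-10) + (-4)·(-2) + 4·16) = (-102, 48, 72)
Ratio: 72/16 = 4.50000

μ ≈ 4.50000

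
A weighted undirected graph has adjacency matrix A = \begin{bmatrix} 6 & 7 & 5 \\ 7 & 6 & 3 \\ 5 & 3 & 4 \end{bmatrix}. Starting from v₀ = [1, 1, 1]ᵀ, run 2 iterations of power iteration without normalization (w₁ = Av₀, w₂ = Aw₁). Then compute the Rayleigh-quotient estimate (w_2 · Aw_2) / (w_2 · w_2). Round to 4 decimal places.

λ ≈ 15.7510

w1 = Av₀ = (18, 16, 12)
w2 = Aw1 = (280, 258, 186)
Aw2 = (4416, 4066, 2918)
w2·Aw2 = 280·4416 + 258·4066 + 186·2918 = 2828256; w2·w2 = 280·280 + 258·258 + 186·186 = 179560
λ ≈ 2828256/179560 = 15.7510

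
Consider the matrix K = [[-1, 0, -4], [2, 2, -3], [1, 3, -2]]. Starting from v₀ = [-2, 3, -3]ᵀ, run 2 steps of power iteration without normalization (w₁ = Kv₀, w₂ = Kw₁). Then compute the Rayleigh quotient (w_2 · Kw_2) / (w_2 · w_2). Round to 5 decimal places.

-0.46564

w1 = Kv₀ = ((-1)·(-2) + 0·3 + (-4)·(-3); 2·(-2) + 2·3 + (-3)·(-3); 1·(-2) + 3·3 + (-2)·(-3)) = (14, 11, 13)
w2 = Kw1 = ((-1)·14 + 0·11 + (-4)·13; 2·14 + 2·11 + (-3)·13; 1·14 + 3·11 + (-2)·13) = (-66, 11, 21)
Kw2 = (-18, -173, -75)
w2·Kw2 = (-66)·(-18) + 11·(-173) + 21·(-75) = -2290; w2·w2 = (-66)·(-66) + 11·11 + 21·21 = 4918
λ ≈ -2290/4918 = -0.46564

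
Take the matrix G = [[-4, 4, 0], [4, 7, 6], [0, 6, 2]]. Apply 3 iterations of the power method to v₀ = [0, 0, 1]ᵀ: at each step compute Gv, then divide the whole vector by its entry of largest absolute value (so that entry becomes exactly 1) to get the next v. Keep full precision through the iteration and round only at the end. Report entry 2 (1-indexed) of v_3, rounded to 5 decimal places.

Gv0 = (0.000000, 6.000000, 2.000000); divide by 6.000000 → v1 = (0.000000, 1.000000, 0.333333)
Gv1 = (4.000000, 9.000000, 6.666667); divide by 9.000000 → v2 = (0.444444, 1.000000, 0.740741)
Gv2 = (2.222222, 13.222222, 7.481481); divide by 13.222222 → v3 = (0.168067, 1.000000, 0.565826)
Requested entry of v3: 714/714 = 1.00000

1.00000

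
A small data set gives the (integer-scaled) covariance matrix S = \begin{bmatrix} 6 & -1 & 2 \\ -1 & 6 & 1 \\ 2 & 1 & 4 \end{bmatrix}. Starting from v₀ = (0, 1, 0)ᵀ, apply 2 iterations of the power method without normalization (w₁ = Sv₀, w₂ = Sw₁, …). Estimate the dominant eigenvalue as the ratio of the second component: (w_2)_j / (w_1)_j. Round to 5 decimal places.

w1 = Sv₀ = (6·0 + (-1)·1 + 2·0; (-1)·0 + 6·1 + 1·0; 2·0 + 1·1 + 4·0) = (-1, 6, 1)
w2 = Sw1 = (6·(-1) + (-1)·6 + 2·1; (-1)·(-1) + 6·6 + 1·1; 2·(-1) + 1·6 + 4·1) = (-10, 38, 8)
Ratio at component: 38 / 6 = 6.33333

λ ≈ 6.33333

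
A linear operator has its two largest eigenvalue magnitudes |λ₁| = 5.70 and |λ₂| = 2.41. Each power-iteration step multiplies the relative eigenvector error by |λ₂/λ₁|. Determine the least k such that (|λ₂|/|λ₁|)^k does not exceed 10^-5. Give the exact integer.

14

|λ₂/λ₁| = 2.41/5.70 = 0.42281
Need k ≥ ln(10^-5) / ln(0.42281) = -11.5129 / -0.8608 ≈ 13.374
Smallest integer k satisfying the bound: 14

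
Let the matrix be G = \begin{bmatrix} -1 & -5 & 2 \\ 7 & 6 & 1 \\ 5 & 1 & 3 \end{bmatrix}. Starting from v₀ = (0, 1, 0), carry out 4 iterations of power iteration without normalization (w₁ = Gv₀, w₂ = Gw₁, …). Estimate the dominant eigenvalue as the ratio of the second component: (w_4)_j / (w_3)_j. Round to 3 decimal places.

w1 = Gv₀ = ((-1)·0 + (-5)·1 + 2·0; 7·0 + 6·1 + 1·0; 5·0 + 1·1 + 3·0) = (-5, 6, 1)
w2 = Gw1 = ((-1)·(-5) + (-5)·6 + 2·1; 7·(-5) + 6·6 + 1·1; 5·(-5) + 1·6 + 3·1) = (-23, 2, -16)
w3 = Gw2 = (-19, -165, -161)
w4 = Gw3 = (522, -1284, -743)
Ratio at component: -1284 / -165 = 7.782

λ ≈ 7.782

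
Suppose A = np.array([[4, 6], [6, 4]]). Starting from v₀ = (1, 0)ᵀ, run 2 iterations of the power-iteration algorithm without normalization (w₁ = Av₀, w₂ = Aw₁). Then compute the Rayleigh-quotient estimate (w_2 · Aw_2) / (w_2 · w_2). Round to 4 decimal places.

9.9808

w1 = Av₀ = (4·1 + 6·0; 6·1 + 4·0) = (4, 6)
w2 = Aw1 = (4·4 + 6·6; 6·4 + 4·6) = (52, 48)
Aw2 = (496, 504)
w2·Aw2 = 52·496 + 48·504 = 49984; w2·w2 = 52·52 + 48·48 = 5008
λ ≈ 49984/5008 = 9.9808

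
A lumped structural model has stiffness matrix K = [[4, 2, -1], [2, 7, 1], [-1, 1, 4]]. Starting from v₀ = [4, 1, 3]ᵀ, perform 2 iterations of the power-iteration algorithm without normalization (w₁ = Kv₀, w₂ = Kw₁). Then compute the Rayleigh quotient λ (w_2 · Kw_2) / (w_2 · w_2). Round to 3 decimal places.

w1 = Kv₀ = (4·4 + 2·1 + (-1)·3; 2·4 + 7·1 + 1·3; (-1)·4 + 1·1 + 4·3) = (15, 18, 9)
w2 = Kw1 = (4·15 + 2·18 + (-1)·9; 2·15 + 7·18 + 1·9; (-1)·15 + 1·18 + 4·9) = (87, 165, 39)
Kw2 = (639, 1368, 234)
w2·Kw2 = 87·639 + 165·1368 + 39·234 = 290439; w2·w2 = 87·87 + 165·165 + 39·39 = 36315
λ ≈ 290439/36315 = 7.998

7.998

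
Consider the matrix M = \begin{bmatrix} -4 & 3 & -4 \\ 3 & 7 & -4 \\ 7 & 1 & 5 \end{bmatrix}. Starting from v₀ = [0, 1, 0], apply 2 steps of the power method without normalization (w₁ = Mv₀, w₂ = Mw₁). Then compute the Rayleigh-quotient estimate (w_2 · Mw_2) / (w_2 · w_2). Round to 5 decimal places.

λ ≈ 5.58958

w1 = Mv₀ = ((-4)·0 + 3·1 + (-4)·0; 3·0 + 7·1 + (-4)·0; 7·0 + 1·1 + 5·0) = (3, 7, 1)
w2 = Mw1 = ((-4)·3 + 3·7 + (-4)·1; 3·3 + 7·7 + (-4)·1; 7·3 + 1·7 + 5·1) = (5, 54, 33)
Mw2 = (10, 261, 254)
w2·Mw2 = 5·10 + 54·261 + 33·254 = 22526; w2·w2 = 5·5 + 54·54 + 33·33 = 4030
λ ≈ 22526/4030 = 5.58958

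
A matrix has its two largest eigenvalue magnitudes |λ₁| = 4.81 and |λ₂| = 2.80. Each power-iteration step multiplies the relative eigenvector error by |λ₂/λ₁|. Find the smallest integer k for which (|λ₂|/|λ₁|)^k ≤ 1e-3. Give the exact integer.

|λ₂/λ₁| = 2.80/4.81 = 0.58212
Need k ≥ ln(1e-3) / ln(0.58212) = -6.9078 / -0.5411 ≈ 12.767
Smallest integer k satisfying the bound: 13

13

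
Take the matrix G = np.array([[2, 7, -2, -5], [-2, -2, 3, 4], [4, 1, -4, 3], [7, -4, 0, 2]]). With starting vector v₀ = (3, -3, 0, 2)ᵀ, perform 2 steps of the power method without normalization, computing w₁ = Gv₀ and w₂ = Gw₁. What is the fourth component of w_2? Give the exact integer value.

-133

w1 = Gv₀ = (2·3 + 7·(-3) + (-2)·0 + (-5)·2; (-2)·3 + (-2)·(-3) + 3·0 + 4·2; 4·3 + 1·(-3) + (-4)·0 + 3·2; 7·3 + (-4)·(-3) + 0·0 + 2·2) = (-25, 8, 15, 37)
w2 = Gw1 = (2·(-25) + 7·8 + (-2)·15 + (-5)·37; (-2)·(-25) + (-2)·8 + 3·15 + 4·37; 4·(-25) + 1·8 + (-4)·15 + 3·37; 7·(-25) + (-4)·8 + 0·15 + 2·37) = (-209, 227, -41, -133)
The requested component of w2 is -133.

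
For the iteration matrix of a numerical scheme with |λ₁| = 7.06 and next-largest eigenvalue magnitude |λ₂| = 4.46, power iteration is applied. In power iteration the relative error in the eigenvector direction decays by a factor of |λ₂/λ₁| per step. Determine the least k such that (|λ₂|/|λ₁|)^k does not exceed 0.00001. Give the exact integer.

26

|λ₂/λ₁| = 4.46/7.06 = 0.63173
Need k ≥ ln(0.00001) / ln(0.63173) = -11.5129 / -0.4593 ≈ 25.066
Smallest integer k satisfying the bound: 26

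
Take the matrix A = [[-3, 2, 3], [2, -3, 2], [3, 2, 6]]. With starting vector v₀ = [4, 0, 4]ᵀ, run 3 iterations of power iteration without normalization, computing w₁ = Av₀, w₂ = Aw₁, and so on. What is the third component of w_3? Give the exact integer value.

1956

w1 = Av₀ = ((-3)·4 + 2·0 + 3·4; 2·4 + (-3)·0 + 2·4; 3·4 + 2·0 + 6·4) = (0, 16, 36)
w2 = Aw1 = ((-3)·0 + 2·16 + 3·36; 2·0 + (-3)·16 + 2·36; 3·0 + 2·16 + 6·36) = (140, 24, 248)
w3 = Aw2 = (372, 704, 1956)
The requested component of w3 is 1956.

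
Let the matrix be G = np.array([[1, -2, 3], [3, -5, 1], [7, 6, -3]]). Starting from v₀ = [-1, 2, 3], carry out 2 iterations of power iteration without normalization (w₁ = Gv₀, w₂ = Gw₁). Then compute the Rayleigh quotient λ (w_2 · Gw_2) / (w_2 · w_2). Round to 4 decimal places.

w1 = Gv₀ = (4, -10, -4)
w2 = Gw1 = (12, 58, -20)
Gw2 = (-164, -274, 492)
w2·Gw2 = 12·(-164) + 58·(-274) + (-20)·492 = -27700; w2·w2 = 12·12 + 58·58 + (-20)·(-20) = 3908
λ ≈ -27700/3908 = -7.0880

-7.0880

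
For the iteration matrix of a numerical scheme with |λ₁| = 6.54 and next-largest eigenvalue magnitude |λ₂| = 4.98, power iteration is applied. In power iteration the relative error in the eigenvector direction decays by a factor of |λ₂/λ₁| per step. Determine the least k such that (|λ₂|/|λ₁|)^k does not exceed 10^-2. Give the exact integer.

|λ₂/λ₁| = 4.98/6.54 = 0.76147
Need k ≥ ln(10^-2) / ln(0.76147) = -4.6052 / -0.2725 ≈ 16.899
Smallest integer k satisfying the bound: 17

17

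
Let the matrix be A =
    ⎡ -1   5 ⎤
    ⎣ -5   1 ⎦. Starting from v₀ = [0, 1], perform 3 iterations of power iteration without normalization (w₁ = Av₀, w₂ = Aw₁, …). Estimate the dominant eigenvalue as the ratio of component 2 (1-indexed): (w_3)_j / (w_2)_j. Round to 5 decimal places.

w1 = Av₀ = (5, 1)
w2 = Aw1 = (0, -24)
w3 = Aw2 = (-120, -24)
Ratio at component: -24 / -24 = 1.00000

1.00000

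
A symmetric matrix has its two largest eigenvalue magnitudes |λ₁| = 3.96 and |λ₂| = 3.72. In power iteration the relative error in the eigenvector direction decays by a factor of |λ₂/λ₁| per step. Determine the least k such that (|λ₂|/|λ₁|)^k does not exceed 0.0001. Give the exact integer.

148

|λ₂/λ₁| = 3.72/3.96 = 0.93939
Need k ≥ ln(0.0001) / ln(0.93939) = -9.2103 / -0.0625 ≈ 147.317
Smallest integer k satisfying the bound: 148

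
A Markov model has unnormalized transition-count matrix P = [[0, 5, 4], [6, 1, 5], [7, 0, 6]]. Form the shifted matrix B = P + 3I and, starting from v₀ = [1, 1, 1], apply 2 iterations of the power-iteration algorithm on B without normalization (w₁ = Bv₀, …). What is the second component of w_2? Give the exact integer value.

212

B = P + 3I has rows (3, 5, 4); (6, 4, 5); (7, 0, 9)
w1 = Bv₀ = (12, 15, 16)
w2 = Bw1 = (175, 212, 228)
Requested component of w2: 212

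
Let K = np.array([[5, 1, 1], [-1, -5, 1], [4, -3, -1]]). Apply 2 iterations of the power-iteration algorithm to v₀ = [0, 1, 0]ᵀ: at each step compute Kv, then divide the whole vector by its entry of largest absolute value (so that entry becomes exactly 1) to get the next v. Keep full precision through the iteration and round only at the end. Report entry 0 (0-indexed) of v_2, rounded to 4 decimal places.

Kv0 = (1.00000, -5.00000, -3.00000); divide by -5.00000 → v1 = (-0.20000, 1.00000, 0.60000)
Kv1 = (0.60000, -4.20000, -4.40000); divide by -4.40000 → v2 = (-0.13636, 0.95455, 1.00000)
Requested entry of v2: -3/22 = -0.1364

-0.1364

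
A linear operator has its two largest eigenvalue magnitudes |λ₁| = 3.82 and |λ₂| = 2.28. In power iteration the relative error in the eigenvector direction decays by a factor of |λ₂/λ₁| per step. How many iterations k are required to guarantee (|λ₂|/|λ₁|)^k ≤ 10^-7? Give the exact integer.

|λ₂/λ₁| = 2.28/3.82 = 0.59686
Need k ≥ ln(10^-7) / ln(0.59686) = -16.1181 / -0.5161 ≈ 31.232
Smallest integer k satisfying the bound: 32

32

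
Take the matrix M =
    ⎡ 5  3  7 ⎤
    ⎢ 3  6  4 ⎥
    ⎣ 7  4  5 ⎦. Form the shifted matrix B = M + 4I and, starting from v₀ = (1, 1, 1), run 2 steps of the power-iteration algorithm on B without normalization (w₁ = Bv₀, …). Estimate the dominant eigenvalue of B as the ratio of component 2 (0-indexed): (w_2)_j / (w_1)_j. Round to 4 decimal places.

B = M + 4I has rows (9, 3, 7); (3, 10, 4); (7, 4, 9)
w1 = Bv₀ = (9·1 + 3·1 + 7·1; 3·1 + 10·1 + 4·1; 7·1 + 4·1 + 9·1) = (19, 17, 20)
w2 = Bw1 = (9·19 + 3·17 + 7·20; 3·19 + 10·17 + 4·20; 7·19 + 4·17 + 9·20) = (362, 307, 381)
Ratio: 381/20 = 19.0500

19.0500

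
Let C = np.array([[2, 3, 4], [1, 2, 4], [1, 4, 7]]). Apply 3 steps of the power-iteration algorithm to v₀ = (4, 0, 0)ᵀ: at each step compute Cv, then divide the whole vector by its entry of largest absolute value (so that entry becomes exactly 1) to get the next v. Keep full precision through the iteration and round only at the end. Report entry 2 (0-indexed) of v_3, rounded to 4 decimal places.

1.0000

Cv0 = (8.00000, 4.00000, 4.00000); divide by 8.00000 → v1 = (1.00000, 0.50000, 0.50000)
Cv1 = (5.50000, 4.00000, 6.50000); divide by 6.50000 → v2 = (0.84615, 0.61538, 1.00000)
Cv2 = (7.53846, 6.07692, 10.30769); divide by 10.30769 → v3 = (0.73134, 0.58955, 1.00000)
Requested entry of v3: 536/536 = 1.0000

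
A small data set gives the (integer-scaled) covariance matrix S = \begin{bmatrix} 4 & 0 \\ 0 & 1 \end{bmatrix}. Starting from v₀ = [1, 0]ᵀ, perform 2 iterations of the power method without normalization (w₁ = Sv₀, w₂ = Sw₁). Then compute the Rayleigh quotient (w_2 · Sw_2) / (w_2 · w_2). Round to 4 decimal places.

λ ≈ 4.0000

w1 = Sv₀ = (4, 0)
w2 = Sw1 = (16, 0)
Sw2 = (64, 0)
w2·Sw2 = 16·64 + 0·0 = 1024; w2·w2 = 16·16 + 0·0 = 256
λ ≈ 1024/256 = 4.0000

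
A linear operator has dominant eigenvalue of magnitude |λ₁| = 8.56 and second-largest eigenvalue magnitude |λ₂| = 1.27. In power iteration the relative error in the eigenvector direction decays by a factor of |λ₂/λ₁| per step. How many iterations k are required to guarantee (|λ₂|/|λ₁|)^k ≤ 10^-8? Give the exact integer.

10

|λ₂/λ₁| = 1.27/8.56 = 0.14836
Need k ≥ ln(10^-8) / ln(0.14836) = -18.4207 / -1.9081 ≈ 9.654
Smallest integer k satisfying the bound: 10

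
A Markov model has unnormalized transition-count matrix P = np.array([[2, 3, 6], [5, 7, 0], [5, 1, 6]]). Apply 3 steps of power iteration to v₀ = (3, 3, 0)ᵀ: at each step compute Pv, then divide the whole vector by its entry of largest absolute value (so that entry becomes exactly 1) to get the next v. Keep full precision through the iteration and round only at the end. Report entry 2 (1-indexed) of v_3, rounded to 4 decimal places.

1.0000

Pv0 = (15.00000, 36.00000, 18.00000); divide by 36.00000 → v1 = (0.41667, 1.00000, 0.50000)
Pv1 = (6.83333, 9.08333, 6.08333); divide by 9.08333 → v2 = (0.75229, 1.00000, 0.66972)
Pv2 = (8.52294, 10.76147, 8.77982); divide by 10.76147 → v3 = (0.79199, 1.00000, 0.81586)
Requested entry of v3: 3519/3519 = 1.0000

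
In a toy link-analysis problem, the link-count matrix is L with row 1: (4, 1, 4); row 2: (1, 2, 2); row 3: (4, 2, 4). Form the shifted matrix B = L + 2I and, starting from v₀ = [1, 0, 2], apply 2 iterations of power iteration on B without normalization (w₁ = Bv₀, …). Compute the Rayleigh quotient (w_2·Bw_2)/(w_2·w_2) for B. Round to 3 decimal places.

μ ≈ 10.676

B = L + 2I has rows (6, 1, 4); (1, 4, 2); (4, 2, 6)
w1 = Bv₀ = (6·1 + 1·0 + 4·2; 1·1 + 4·0 + 2·2; 4·1 + 2·0 + 6·2) = (14, 5, 16)
w2 = Bw1 = (6·14 + 1·5 + 4·16; 1·14 + 4·5 + 2·16; 4·14 + 2·5 + 6·16) = (153, 66, 162)
Bw2 = (1632, 741, 1716)
w2·Bw2 = 576594; w2·w2 = 54009; μ ≈ 576594/54009 = 10.676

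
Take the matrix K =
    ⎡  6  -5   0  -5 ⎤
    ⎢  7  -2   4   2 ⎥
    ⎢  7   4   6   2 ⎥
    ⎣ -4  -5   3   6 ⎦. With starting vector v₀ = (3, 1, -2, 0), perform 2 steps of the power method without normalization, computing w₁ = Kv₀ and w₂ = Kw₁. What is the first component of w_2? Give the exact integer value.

w1 = Kv₀ = (6·3 + (-5)·1 + 0·(-2) + (-5)·0; 7·3 + (-2)·1 + 4·(-2) + 2·0; 7·3 + 4·1 + 6·(-2) + 2·0; (-4)·3 + (-5)·1 + 3·(-2) + 6·0) = (13, 11, 13, -23)
w2 = Kw1 = (6·13 + (-5)·11 + 0·13 + (-5)·(-23); 7·13 + (-2)·11 + 4·13 + 2·(-23); 7·13 + 4·11 + 6·13 + 2·(-23); (-4)·13 + (-5)·11 + 3·13 + 6·(-23)) = (138, 75, 167, -206)
The requested component of w2 is 138.

138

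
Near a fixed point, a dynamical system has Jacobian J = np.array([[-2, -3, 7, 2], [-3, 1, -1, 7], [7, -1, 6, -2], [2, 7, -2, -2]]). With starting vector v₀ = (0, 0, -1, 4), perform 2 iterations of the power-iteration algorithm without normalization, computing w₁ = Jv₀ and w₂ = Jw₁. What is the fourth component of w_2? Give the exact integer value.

w1 = Jv₀ = (1, 29, -14, -6)
w2 = Jw1 = (-199, -2, -94, 245)
The requested component of w2 is 245.

245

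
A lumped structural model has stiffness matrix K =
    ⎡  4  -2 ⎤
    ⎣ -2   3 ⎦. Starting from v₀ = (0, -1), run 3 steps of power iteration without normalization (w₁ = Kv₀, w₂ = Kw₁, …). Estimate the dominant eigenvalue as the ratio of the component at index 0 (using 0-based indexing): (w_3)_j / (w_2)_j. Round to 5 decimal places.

w1 = Kv₀ = (4·0 + (-2)·(-1); (-2)·0 + 3·(-1)) = (2, -3)
w2 = Kw1 = (4·2 + (-2)·(-3); (-2)·2 + 3·(-3)) = (14, -13)
w3 = Kw2 = (82, -67)
Ratio at component: 82 / 14 = 5.85714

5.85714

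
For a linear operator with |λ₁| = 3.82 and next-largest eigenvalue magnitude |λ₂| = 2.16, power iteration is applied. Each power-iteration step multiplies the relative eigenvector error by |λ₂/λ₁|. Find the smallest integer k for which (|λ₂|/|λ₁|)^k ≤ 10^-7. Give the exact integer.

|λ₂/λ₁| = 2.16/3.82 = 0.56545
Need k ≥ ln(10^-7) / ln(0.56545) = -16.1181 / -0.5701 ≈ 28.270
Smallest integer k satisfying the bound: 29

29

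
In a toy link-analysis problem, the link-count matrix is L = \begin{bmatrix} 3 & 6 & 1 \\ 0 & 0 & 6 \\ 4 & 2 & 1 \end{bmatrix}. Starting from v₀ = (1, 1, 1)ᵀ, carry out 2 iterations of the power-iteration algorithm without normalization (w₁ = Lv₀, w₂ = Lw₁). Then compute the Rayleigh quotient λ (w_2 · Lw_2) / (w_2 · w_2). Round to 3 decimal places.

7.492

w1 = Lv₀ = (3·1 + 6·1 + 1·1; 0·1 + 0·1 + 6·1; 4·1 + 2·1 + 1·1) = (10, 6, 7)
w2 = Lw1 = (3·10 + 6·6 + 1·7; 0·10 + 0·6 + 6·7; 4·10 + 2·6 + 1·7) = (73, 42, 59)
Lw2 = (530, 354, 435)
w2·Lw2 = 73·530 + 42·354 + 59·435 = 79223; w2·w2 = 73·73 + 42·42 + 59·59 = 10574
λ ≈ 79223/10574 = 7.492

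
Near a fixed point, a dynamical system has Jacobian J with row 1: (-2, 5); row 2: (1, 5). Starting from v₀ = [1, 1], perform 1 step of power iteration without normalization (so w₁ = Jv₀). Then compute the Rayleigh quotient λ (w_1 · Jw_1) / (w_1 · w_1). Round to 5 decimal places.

w1 = Jv₀ = ((-2)·1 + 5·1; 1·1 + 5·1) = (3, 6)
Jw1 = (24, 33)
w1·Jw1 = 3·24 + 6·33 = 270; w1·w1 = 3·3 + 6·6 = 45
λ ≈ 270/45 = 6.00000

6.00000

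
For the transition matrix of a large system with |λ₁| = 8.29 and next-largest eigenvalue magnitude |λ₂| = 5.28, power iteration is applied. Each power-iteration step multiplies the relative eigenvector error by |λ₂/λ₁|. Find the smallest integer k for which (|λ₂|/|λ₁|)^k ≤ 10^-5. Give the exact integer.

|λ₂/λ₁| = 5.28/8.29 = 0.63691
Need k ≥ ln(10^-5) / ln(0.63691) = -11.5129 / -0.4511 ≈ 25.521
Smallest integer k satisfying the bound: 26

26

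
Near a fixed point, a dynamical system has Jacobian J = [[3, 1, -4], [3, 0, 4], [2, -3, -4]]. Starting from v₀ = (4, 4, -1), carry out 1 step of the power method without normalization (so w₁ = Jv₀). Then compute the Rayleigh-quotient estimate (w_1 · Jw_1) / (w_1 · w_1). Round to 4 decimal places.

w1 = Jv₀ = (20, 8, 0)
Jw1 = (68, 60, 16)
w1·Jw1 = 20·68 + 8·60 + 0·16 = 1840; w1·w1 = 20·20 + 8·8 + 0·0 = 464
λ ≈ 1840/464 = 3.9655

3.9655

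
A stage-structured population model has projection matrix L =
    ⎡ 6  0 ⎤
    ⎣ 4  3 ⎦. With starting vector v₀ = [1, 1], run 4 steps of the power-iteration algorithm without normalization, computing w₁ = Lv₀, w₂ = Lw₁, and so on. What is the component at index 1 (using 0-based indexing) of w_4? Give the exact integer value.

w1 = Lv₀ = (6·1 + 0·1; 4·1 + 3·1) = (6, 7)
w2 = Lw1 = (6·6 + 0·7; 4·6 + 3·7) = (36, 45)
w3 = Lw2 = (216, 279)
w4 = Lw3 = (1296, 1701)
The requested component of w4 is 1701.

1701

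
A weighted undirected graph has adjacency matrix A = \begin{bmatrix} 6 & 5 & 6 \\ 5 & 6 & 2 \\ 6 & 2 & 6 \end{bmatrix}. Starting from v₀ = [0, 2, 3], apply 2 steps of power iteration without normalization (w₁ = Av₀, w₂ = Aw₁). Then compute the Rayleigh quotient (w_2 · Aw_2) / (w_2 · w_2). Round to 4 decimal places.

14.8612

w1 = Av₀ = (6·0 + 5·2 + 6·3; 5·0 + 6·2 + 2·3; 6·0 + 2·2 + 6·3) = (28, 18, 22)
w2 = Aw1 = (6·28 + 5·18 + 6·22; 5·28 + 6·18 + 2·22; 6·28 + 2·18 + 6·22) = (390, 292, 336)
Aw2 = (5816, 4374, 4940)
w2·Aw2 = 390·5816 + 292·4374 + 336·4940 = 5205288; w2·w2 = 390·390 + 292·292 + 336·336 = 350260
λ ≈ 5205288/350260 = 14.8612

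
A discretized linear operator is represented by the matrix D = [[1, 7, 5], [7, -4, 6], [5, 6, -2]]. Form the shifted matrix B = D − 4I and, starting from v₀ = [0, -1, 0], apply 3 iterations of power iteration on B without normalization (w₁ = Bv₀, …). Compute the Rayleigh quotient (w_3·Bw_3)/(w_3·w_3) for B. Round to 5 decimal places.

B = D − 4I has rows (-3, 7, 5); (7, -8, 6); (5, 6, -6)
w1 = Bv₀ = ((-3)·0 + 7·(-1) + 5·0; 7·0 + (-8)·(-1) + 6·0; 5·0 + 6·(-1) + (-6)·0) = (-7, 8, -6)
w2 = Bw1 = ((-3)·(-7) + 7·8 + 5·(-6); 7·(-7) + (-8)·8 + 6·(-6); 5·(-7) + 6·8 + (-6)·(-6)) = (47, -149, 49)
w3 = Bw2 = (-939, 1815, -953)
Bw3 = (10757, -26811, 11913)
w3·Bw3 = -70115877; w3·w3 = 5084155; μ ≈ -70115877/5084155 = -13.79106

μ ≈ -13.79106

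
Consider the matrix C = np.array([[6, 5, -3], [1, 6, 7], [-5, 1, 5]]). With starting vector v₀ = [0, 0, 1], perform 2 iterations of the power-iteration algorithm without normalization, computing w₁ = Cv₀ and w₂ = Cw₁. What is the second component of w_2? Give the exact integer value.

w1 = Cv₀ = (6·0 + 5·0 + (-3)·1; 1·0 + 6·0 + 7·1; (-5)·0 + 1·0 + 5·1) = (-3, 7, 5)
w2 = Cw1 = (6·(-3) + 5·7 + (-3)·5; 1·(-3) + 6·7 + 7·5; (-5)·(-3) + 1·7 + 5·5) = (2, 74, 47)
The requested component of w2 is 74.

74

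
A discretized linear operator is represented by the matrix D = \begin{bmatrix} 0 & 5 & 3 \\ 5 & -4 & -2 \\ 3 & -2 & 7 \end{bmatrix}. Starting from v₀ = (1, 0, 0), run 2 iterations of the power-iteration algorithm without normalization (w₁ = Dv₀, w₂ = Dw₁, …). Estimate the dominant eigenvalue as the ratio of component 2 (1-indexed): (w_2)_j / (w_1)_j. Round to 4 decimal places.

w1 = Dv₀ = (0, 5, 3)
w2 = Dw1 = (34, -26, 11)
Ratio at component: -26 / 5 = -5.2000

-5.2000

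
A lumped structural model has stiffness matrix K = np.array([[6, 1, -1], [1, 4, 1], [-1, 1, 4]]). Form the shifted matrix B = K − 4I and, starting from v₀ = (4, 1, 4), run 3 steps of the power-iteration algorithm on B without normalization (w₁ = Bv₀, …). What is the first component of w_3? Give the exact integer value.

B = K − 4I has rows (2, 1, -1); (1, 0, 1); (-1, 1, 0)
w1 = Bv₀ = (5, 8, -3)
w2 = Bw1 = (21, 2, 3)
w3 = Bw2 = (41, 24, -19)
Requested component of w3: 41

41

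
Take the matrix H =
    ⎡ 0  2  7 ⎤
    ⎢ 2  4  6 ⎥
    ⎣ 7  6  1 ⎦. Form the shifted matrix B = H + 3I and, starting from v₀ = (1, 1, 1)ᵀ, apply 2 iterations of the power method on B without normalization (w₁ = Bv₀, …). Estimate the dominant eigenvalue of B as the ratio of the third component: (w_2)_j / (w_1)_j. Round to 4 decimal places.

14.2353

B = H + 3I has rows (3, 2, 7); (2, 7, 6); (7, 6, 4)
w1 = Bv₀ = (12, 15, 17)
w2 = Bw1 = (185, 231, 242)
Ratio: 242/17 = 14.2353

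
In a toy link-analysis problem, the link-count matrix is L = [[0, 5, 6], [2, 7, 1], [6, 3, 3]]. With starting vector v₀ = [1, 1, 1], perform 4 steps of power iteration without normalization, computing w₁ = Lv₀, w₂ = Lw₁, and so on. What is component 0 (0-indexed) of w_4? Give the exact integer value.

w1 = Lv₀ = (11, 10, 12)
w2 = Lw1 = (122, 104, 132)
w3 = Lw2 = (1312, 1104, 1440)
w4 = Lw3 = (14160, 11792, 15504)
The requested component of w4 is 14160.

14160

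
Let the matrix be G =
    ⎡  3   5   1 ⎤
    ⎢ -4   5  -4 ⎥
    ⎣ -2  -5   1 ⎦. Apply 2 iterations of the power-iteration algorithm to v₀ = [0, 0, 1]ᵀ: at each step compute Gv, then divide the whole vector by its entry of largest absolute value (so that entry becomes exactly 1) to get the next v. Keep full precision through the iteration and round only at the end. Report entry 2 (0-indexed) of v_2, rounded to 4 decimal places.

-0.6786

Gv0 = (1.00000, -4.00000, 1.00000); divide by -4.00000 → v1 = (-0.25000, 1.00000, -0.25000)
Gv1 = (4.00000, 7.00000, -4.75000); divide by 7.00000 → v2 = (0.57143, 1.00000, -0.67857)
Requested entry of v2: 19/-28 = -0.6786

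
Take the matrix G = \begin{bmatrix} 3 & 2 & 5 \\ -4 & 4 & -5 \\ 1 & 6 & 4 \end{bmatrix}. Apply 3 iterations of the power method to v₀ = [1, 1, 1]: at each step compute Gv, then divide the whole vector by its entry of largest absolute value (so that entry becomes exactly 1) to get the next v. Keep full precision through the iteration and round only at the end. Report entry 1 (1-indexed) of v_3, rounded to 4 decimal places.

-0.1307

Gv0 = (10.00000, -5.00000, 11.00000); divide by 11.00000 → v1 = (0.90909, -0.45455, 1.00000)
Gv1 = (6.81818, -10.45455, 2.18182); divide by -10.45455 → v2 = (-0.65217, 1.00000, -0.20870)
Gv2 = (-1.00000, 7.65217, 4.51304); divide by 7.65217 → v3 = (-0.13068, 1.00000, 0.58977)
Requested entry of v3: 115/-880 = -0.1307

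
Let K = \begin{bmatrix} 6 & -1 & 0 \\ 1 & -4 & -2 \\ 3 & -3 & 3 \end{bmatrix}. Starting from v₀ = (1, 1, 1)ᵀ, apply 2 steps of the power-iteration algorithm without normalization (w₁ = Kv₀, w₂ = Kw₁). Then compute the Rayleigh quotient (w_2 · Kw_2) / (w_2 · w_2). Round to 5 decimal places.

λ ≈ 3.49501

w1 = Kv₀ = (6·1 + (-1)·1 + 0·1; 1·1 + (-4)·1 + (-2)·1; 3·1 + (-3)·1 + 3·1) = (5, -5, 3)
w2 = Kw1 = (6·5 + (-1)·(-5) + 0·3; 1·5 + (-4)·(-5) + (-2)·3; 3·5 + (-3)·(-5) + 3·3) = (35, 19, 39)
Kw2 = (191, -119, 165)
w2·Kw2 = 35·191 + 19·(-119) + 39·165 = 10859; w2·w2 = 35·35 + 19·19 + 39·39 = 3107
λ ≈ 10859/3107 = 3.49501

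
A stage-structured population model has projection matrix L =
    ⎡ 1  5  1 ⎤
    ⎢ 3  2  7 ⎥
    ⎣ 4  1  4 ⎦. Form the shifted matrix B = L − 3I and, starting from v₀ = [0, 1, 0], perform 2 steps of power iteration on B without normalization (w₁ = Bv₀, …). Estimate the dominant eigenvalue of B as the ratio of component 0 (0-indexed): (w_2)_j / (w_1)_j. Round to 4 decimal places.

B = L − 3I has rows (-2, 5, 1); (3, -1, 7); (4, 1, 1)
w1 = Bv₀ = ((-2)·0 + 5·1 + 1·0; 3·0 + (-1)·1 + 7·0; 4·0 + 1·1 + 1·0) = (5, -1, 1)
w2 = Bw1 = ((-2)·5 + 5·(-1) + 1·1; 3·5 + (-1)·(-1) + 7·1; 4·5 + 1·(-1) + 1·1) = (-14, 23, 20)
Ratio: -14/5 = -2.8000

μ ≈ -2.8000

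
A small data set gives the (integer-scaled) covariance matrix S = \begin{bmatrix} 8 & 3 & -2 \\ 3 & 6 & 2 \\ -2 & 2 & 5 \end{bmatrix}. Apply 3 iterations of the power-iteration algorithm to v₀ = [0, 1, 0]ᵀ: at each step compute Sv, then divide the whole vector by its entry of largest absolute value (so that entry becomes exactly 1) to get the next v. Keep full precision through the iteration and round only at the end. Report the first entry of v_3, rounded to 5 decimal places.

0.95227

Sv0 = (3.000000, 6.000000, 2.000000); divide by 6.000000 → v1 = (0.500000, 1.000000, 0.333333)
Sv1 = (6.333333, 8.166667, 2.666667); divide by 8.166667 → v2 = (0.775510, 1.000000, 0.326531)
Sv2 = (8.551020, 8.979592, 2.081633); divide by 8.979592 → v3 = (0.952273, 1.000000, 0.231818)
Requested entry of v3: 419/440 = 0.95227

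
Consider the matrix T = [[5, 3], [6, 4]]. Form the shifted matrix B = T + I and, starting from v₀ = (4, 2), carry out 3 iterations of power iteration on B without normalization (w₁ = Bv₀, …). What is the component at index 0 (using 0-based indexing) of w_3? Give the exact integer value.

2742

B = T + I has rows (6, 3); (6, 5)
w1 = Bv₀ = (30, 34)
w2 = Bw1 = (282, 350)
w3 = Bw2 = (2742, 3442)
Requested component of w3: 2742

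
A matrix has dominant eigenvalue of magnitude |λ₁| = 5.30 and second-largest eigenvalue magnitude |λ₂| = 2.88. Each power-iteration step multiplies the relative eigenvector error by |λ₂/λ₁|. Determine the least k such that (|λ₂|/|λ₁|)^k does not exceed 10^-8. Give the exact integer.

31

|λ₂/λ₁| = 2.88/5.30 = 0.54340
Need k ≥ ln(10^-8) / ln(0.54340) = -18.4207 / -0.6099 ≈ 30.202
Smallest integer k satisfying the bound: 31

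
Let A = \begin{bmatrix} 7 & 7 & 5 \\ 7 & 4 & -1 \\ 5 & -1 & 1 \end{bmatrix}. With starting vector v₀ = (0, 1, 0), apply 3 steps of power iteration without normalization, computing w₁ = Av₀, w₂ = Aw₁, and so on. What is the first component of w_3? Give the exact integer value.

w1 = Av₀ = (7·0 + 7·1 + 5·0; 7·0 + 4·1 + (-1)·0; 5·0 + (-1)·1 + 1·0) = (7, 4, -1)
w2 = Aw1 = (7·7 + 7·4 + 5·(-1); 7·7 + 4·4 + (-1)·(-1); 5·7 + (-1)·4 + 1·(-1)) = (72, 66, 30)
w3 = Aw2 = (1116, 738, 324)
The requested component of w3 is 1116.

1116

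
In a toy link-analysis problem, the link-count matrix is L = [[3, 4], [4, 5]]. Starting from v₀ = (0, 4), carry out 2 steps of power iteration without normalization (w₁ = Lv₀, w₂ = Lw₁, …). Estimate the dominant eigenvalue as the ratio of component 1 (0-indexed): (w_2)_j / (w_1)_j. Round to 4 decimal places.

w1 = Lv₀ = (3·0 + 4·4; 4·0 + 5·4) = (16, 20)
w2 = Lw1 = (3·16 + 4·20; 4·16 + 5·20) = (128, 164)
Ratio at component: 164 / 20 = 8.2000

λ ≈ 8.2000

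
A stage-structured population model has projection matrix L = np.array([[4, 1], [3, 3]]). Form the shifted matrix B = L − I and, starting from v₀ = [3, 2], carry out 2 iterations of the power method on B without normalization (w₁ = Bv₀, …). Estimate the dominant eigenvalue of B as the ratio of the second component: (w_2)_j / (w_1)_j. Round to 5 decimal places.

μ ≈ 4.53846

B = L − I has rows (3, 1); (3, 2)
w1 = Bv₀ = (3·3 + 1·2; 3·3 + 2·2) = (11, 13)
w2 = Bw1 = (3·11 + 1·13; 3·11 + 2·13) = (46, 59)
Ratio: 59/13 = 4.53846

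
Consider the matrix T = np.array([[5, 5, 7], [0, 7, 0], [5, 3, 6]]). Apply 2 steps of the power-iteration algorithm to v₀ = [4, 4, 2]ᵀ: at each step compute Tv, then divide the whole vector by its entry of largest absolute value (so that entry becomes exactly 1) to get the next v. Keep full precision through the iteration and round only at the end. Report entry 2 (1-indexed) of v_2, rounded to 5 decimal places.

Tv0 = (54.000000, 28.000000, 44.000000); divide by 54.000000 → v1 = (1.000000, 0.518519, 0.814815)
Tv1 = (13.296296, 3.629630, 11.444444); divide by 13.296296 → v2 = (1.000000, 0.272981, 0.860724)
Requested entry of v2: 196/718 = 0.27298

0.27298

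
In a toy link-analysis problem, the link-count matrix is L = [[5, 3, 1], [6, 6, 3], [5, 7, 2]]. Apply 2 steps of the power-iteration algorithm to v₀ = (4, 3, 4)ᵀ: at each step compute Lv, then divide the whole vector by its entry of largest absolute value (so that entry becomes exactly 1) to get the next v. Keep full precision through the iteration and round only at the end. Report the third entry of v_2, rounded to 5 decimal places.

Lv0 = (33.000000, 54.000000, 49.000000); divide by 54.000000 → v1 = (0.611111, 1.000000, 0.907407)
Lv1 = (6.962963, 12.388889, 11.870370); divide by 12.388889 → v2 = (0.562033, 1.000000, 0.958146)
Requested entry of v2: 641/669 = 0.95815

0.95815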